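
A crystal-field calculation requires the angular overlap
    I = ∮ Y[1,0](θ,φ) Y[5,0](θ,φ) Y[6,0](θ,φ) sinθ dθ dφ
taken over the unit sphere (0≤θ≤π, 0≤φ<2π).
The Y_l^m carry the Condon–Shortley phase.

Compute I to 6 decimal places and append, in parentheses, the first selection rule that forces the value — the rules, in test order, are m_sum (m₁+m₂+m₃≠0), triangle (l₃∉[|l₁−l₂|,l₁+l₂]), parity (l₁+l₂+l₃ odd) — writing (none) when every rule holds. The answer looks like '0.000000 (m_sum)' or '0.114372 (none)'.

Checks pass: Σm=0; 12 even; l₃=6∈[4,6].
(2·1+1)(2·5+1)(2·6+1) = 429
Δ: 0! 2! 10! / 13! → 1/858
sum: t=0:+1/14400 = 1/14400
3j²(1 5 6; 0 0 0) = Δ·Π!·Σ² = 6/143  (sign +1)
(m-triple is (0,0,0) — same symbol as above.)
combine: 4πI² = 429·6/143·6/143 = 108/143
take √, sign +1: I = 0.24515397
No selection rule forces the value: the integral is nonzero (none).

0.245154 (none)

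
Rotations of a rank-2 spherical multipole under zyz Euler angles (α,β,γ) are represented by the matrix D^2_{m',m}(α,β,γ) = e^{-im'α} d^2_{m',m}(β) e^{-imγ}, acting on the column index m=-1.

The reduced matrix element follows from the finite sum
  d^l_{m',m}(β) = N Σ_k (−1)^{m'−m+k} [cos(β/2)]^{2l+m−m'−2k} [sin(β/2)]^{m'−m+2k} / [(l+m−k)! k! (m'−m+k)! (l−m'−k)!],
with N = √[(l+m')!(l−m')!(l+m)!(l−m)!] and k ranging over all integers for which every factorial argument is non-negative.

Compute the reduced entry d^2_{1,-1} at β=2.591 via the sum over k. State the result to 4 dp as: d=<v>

d^2_{1,-1}(β=2.5910) via the finite sum:
Half-angle: c=0.271832, s=0.962345. N=√(6·1·1·6)=6.000000
Admissible k: 0..1 (factorial args all ≥0)
  k=0: (−1)^2·6.0000/(2)·0.2718^2·0.9623^2 = +0.205298
  k=1: (−1)^3·6.0000/(6)·0.2718^0·0.9623^4 = -0.857675
d^2_{1,-1}(2.5910) = +0.205298 -0.857675 = -0.652377

d=-0.6524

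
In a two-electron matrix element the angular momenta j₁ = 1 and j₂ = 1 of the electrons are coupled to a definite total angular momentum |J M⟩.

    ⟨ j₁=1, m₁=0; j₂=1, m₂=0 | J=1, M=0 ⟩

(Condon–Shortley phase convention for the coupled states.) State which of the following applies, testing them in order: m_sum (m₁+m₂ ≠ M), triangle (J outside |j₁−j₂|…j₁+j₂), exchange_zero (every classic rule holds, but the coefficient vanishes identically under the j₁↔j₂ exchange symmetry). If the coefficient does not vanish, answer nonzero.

m-sum: m₁+m₂ = 0+0 = 0, M = 0  ✓
triangle: |j₁−j₂| = 0 ≤ J = 1 ≤ j₁+j₂ = 2  ✓
exchange: j₁=j₂ and m₁=m₂, and (−1)^(j₁+j₂−J) = (−1)^1 = −1 forces ⟨j₁m₁;j₂m₂|JM⟩ = −⟨j₂m₂;j₁m₁|JM⟩ = −⟨j₁m₁;j₂m₂|JM⟩ ⇒ the coefficient vanishes identically
Racah sum check: Σ_k collapses to 0 ⇒ CG = 0

exchange_zero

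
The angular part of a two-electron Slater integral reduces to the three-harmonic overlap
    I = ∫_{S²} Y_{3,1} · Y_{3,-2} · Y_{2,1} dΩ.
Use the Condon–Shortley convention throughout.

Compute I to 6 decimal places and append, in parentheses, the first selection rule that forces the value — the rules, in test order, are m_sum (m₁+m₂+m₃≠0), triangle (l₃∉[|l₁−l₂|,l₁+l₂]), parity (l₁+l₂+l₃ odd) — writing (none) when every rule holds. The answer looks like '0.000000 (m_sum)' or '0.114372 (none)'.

0.162868 (none)

Rules hold: Σm=0, L=8 even, 0≤2≤6.
N = 7·7·5 = 245
Δ = 4!·2!·2!/9! = 1/3780
Racah Σ t=1..3: t=1:−1/24 t=2:+1/4 t=3:−1/24 = 1/6
⇒ 3j(3 3 2; 0 0 0)² = 4/105, sgn +1
Racah Σ t=0..1: t=0:+1/48 t=1:−1/12 = -1/16
⇒ 3j(3 3 2; 1 -2 1)² = 1/28, sgn +1
4πI² = N·(3j₀)²·(3jₘ)² = 1/3
I = +1·√(0.333333/4π) = 0.16286750
No selection rule forces the value: the integral is nonzero (none).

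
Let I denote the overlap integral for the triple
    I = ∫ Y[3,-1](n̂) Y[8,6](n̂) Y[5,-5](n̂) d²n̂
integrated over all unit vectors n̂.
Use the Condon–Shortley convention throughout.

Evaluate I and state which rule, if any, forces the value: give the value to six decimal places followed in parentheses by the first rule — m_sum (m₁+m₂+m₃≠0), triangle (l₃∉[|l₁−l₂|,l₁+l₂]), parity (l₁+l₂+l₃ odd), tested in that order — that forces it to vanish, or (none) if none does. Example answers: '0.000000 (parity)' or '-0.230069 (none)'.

Checks pass: Σm=0; 16 even; l₃=5∈[5,11].
(2·3+1)(2·8+1)(2·5+1) = 1309
Δ: 6! 0! 10! / 17! → 1/136136
sum: t=3:−1/518400 = -1/518400
3j²(3 8 5; 0 0 0) = Δ·Π!·Σ² = 56/2431  (sign +1)
sum: t=4:+1/174182400 = 1/174182400
3j²(3 8 5; -1 6 -5) = Δ·Π!·Σ² = 1/136  (sign +1)
combine: 4πI² = 1309·56/2431·1/136 = 49/221
take √, sign +1: I = 0.13283024
No selection rule forces the value: the integral is nonzero (none).

0.132830 (none)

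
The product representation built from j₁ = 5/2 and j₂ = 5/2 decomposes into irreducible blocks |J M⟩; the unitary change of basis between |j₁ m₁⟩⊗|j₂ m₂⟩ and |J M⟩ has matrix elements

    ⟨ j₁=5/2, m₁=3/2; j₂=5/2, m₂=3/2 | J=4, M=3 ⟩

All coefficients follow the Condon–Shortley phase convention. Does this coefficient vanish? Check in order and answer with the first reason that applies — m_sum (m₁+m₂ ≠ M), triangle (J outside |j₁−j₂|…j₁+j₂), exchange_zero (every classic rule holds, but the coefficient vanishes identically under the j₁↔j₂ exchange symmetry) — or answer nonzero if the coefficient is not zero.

m-sum: m₁+m₂ = 3/2+3/2 = 3, M = 3  ✓
triangle: |j₁−j₂| = 0 ≤ J = 4 ≤ j₁+j₂ = 5  ✓
exchange: j₁=j₂ and m₁=m₂, and (−1)^(j₁+j₂−J) = (−1)^1 = −1 forces ⟨j₁m₁;j₂m₂|JM⟩ = −⟨j₂m₂;j₁m₁|JM⟩ = −⟨j₁m₁;j₂m₂|JM⟩ ⇒ the coefficient vanishes identically
Racah sum check: Σ_k collapses to 0 ⇒ CG = 0

exchange_zero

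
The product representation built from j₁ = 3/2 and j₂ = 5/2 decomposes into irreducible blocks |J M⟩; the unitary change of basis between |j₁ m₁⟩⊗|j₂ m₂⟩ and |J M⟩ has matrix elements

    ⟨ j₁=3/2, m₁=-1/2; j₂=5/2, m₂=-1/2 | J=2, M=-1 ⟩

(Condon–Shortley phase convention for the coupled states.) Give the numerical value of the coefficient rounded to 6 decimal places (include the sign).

−√(25/84) ≈ -0.545545

√[5·2!1!3!/7! · 1!2!2!3!1!3!] = √(12/7)
  +(−1)^1/∏(1,1,1,1,0,2)! = -1/2  (running -1/2)
  +(−1)^2/∏(2,0,0,0,1,3)! = 1/12  (running -5/12)
⟨..|..⟩ = √(12/7)·(-5/12) = -0.545545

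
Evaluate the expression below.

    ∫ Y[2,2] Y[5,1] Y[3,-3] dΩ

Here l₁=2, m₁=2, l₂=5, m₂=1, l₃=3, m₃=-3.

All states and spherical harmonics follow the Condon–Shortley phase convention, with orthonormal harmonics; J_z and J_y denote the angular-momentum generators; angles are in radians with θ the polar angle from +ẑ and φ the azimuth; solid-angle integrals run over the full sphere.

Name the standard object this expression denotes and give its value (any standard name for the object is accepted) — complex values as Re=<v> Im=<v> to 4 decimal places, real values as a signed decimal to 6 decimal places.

This is a Gaunt coefficient — the integral of a triple product of spherical harmonics over the sphere.
m-sum 0 ✓  L=10 even ✓  3≤3≤7 ✓
Π(2lᵢ+1) = 5×11×7 = 385
triangle coeff Δ(2,5,3) = 1/2310
Σ_t [2,2]: t=2:+1/144 = 1/144
(3j)²=10/231 [(2 5 3; 0 0 0)], sign=-1
Σ_t [0,0]: t=0:+1/17280 = 1/17280
(3j)²=1/2310 [(2 5 3; 2 1 -3)], sign=+1
⇒ 4πI² = 5/693
I = (-1)√(5/693/(4π)) = -0.02396147

Gaunt coefficient, -0.023961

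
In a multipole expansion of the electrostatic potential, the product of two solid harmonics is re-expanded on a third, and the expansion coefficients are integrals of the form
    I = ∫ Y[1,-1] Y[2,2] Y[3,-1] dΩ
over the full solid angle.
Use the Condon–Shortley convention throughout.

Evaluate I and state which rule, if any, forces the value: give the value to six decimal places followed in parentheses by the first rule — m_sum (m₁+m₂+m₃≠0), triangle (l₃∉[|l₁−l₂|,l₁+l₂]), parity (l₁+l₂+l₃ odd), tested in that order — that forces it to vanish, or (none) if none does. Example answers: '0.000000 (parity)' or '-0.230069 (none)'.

m-sum 0 ✓  L=6 even ✓  1≤3≤3 ✓
Π(2lᵢ+1) = 3×5×7 = 105
triangle coeff Δ(1,2,3) = 1/105
Σ_t [0,0]: t=0:+1/4 = 1/4
(3j)²=3/35 [(1 2 3; 0 0 0)], sign=-1
Σ_t [0,0]: t=0:+1/48 = 1/48
(3j)²=1/105 [(1 2 3; -1 2 -1)], sign=+1
⇒ 4πI² = 3/35
I = (-1)√(3/35/(4π)) = -0.08258890
No selection rule forces the value: the integral is nonzero (none).

-0.082589 (none)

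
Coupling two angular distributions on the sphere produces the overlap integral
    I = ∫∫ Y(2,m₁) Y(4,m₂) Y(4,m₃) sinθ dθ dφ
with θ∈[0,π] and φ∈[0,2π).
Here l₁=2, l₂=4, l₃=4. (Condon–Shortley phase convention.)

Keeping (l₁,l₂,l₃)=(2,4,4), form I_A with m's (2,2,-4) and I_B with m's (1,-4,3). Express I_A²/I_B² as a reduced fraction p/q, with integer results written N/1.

Shared (l₁,l₂,l₃)=(2,4,4): N and (l;000)² cancel in I_A²/I_B².
A: Δ = 2!·2!·6!/11! = 1/13860; Racah Σ t=0..0: t=0:+1/2880 = 1/2880; ⇒ 3j(2 4 4; 2 2 -4)² = 2/165, sgn +1
B: Δ = 2!·2!·6!/11! = 1/13860; Racah Σ t=0..0: t=0:+1/1440 = 1/1440; ⇒ 3j(2 4 4; 1 -4 3)² = 7/165, sgn -1
I_A²/I_B² = (2/165)/(7/165) = 2/7

2/7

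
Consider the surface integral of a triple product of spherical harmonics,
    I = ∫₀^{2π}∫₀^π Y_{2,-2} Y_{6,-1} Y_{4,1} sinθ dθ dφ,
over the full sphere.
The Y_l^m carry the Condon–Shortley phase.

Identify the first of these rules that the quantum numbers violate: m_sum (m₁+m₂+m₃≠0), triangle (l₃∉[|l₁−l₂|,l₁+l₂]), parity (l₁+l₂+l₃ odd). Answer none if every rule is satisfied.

m_sum

m₁+m₂+m₃ = -2 − 1 + 1 = -2  ✗
triangle: |2−6|=4 ≤ l₃=4 ≤ 2+6=8
parity: l₁+l₂+l₃ = 12 is even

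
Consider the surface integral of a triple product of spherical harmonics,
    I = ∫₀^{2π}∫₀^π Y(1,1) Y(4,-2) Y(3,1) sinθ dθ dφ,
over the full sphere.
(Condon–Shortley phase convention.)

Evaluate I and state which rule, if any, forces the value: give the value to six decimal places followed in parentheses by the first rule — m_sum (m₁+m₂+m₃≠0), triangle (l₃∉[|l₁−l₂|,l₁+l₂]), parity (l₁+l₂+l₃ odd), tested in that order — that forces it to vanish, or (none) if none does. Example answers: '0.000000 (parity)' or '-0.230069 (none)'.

0.238414 (none)

m-sum 0 ✓  L=8 even ✓  3≤3≤5 ✓
Π(2lᵢ+1) = 3×9×7 = 189
triangle coeff Δ(1,4,3) = 1/252
Σ_t [1,1]: t=1:−1/36 = -1/36
(3j)²=4/63 [(1 4 3; 0 0 0)], sign=+1
Σ_t [0,0]: t=0:+1/96 = 1/96
(3j)²=5/84 [(1 4 3; 1 -2 1)], sign=+1
⇒ 4πI² = 5/7
I = (+1)√(5/7/(4π)) = 0.23841361
No selection rule forces the value: the integral is nonzero (none).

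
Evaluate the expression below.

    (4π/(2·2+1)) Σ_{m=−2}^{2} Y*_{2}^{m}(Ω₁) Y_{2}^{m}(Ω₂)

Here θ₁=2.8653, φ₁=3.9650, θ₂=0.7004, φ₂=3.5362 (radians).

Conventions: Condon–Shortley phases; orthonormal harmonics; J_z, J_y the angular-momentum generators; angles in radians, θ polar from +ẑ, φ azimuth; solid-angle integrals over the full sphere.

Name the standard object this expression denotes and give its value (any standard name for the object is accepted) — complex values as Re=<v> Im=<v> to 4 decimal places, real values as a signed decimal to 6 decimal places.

Legendre polynomial (addition theorem), -0.002882

This sum is the spherical-harmonic addition theorem: it equals the Legendre polynomial P_l(cos γ) of the angle γ between the two directions.
Addition theorem: P_2(cos γ) = (4π/5) Σ_m Y*_{lm}(Ω₁) Y_{lm}(Ω₂), m = −2…2:
  [-2]  conj(Y_{2,-2})(Ω₁) = -0.00218 + 0.02866j ; Y_{2,-2}(Ω₂) = 0.11303 - 0.11390j ; Δ = 0.00302 + 0.00349j
  [-1]  conj(Y_{2,-1})(Ω₁) = 0.13782 + 0.14871j ; Y_{2,-1}(Ω₂) = -0.35145 + 0.14636j ; Δ = -0.07020 - 0.03209j
  [+0]  conj(Y_{2,0})(Ω₁) = 0.56037 + 0.00000j ; Y_{2,0}(Ω₂) = 0.23773 + 0.00000j ; Δ = 0.13322 + 0.00000j
  [+1]  conj(Y_{2,1})(Ω₁) = -0.13782 + 0.14871j ; Y_{2,1}(Ω₂) = 0.35145 + 0.14636j ; Δ = -0.07020 + 0.03209j
  [+2]  conj(Y_{2,2})(Ω₁) = -0.00218 - 0.02866j ; Y_{2,2}(Ω₂) = 0.11303 + 0.11390j ; Δ = 0.00302 - 0.00349j
Σ over m = -0.00115 + 0.00000j; ×(4π/5) → -0.00288 + 0.00000j. Real part: -0.002882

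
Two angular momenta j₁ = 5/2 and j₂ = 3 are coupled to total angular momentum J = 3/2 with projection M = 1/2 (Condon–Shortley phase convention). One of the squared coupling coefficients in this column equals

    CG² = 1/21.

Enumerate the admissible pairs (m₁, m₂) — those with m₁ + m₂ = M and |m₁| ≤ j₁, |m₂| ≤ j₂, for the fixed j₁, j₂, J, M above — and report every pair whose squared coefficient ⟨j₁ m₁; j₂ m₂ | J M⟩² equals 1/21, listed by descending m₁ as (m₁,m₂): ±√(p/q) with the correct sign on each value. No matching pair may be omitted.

Admissible pairs with m₁+m₂ = M = 1/2: (-5/2,3), (-3/2,2), (-1/2,1), (1/2,0), (3/2,-1), (5/2,-2)
  (m₁,m₂)=(5/2,-2): CG² = 5/21, CG = +√(5/21)
  (m₁,m₂)=(3/2,-1): CG² = 7/30, CG = −√(7/30)
  (m₁,m₂)=(1/2,0): CG² = 4/35, CG = +√(4/35)
  (m₁,m₂)=(-1/2,1): CG² = 1/105, CG = −√(1/105)
  (m₁,m₂)=(-3/2,2): CG² = 1/21, CG = −√(1/21)   ← matches the target
  (m₁,m₂)=(-5/2,3): CG² = 5/14, CG = +√(5/14)
Pairs with CG² = 1/21: (-3/2,2): −√(1/21)

(-3/2,2): −√(1/21)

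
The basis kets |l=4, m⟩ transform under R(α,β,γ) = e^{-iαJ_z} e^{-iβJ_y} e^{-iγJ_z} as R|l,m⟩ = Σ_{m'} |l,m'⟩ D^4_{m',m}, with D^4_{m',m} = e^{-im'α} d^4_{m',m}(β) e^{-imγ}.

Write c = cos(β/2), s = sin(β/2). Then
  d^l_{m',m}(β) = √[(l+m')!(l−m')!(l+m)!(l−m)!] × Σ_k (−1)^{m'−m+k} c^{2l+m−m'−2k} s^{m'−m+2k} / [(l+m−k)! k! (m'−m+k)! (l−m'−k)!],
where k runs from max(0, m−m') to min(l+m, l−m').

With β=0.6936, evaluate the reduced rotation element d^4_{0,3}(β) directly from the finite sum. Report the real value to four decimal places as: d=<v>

d^4_{0,3}(β=0.6936) via the finite sum:
Half-angle: c=0.940465, s=0.339890. N=√(24·24·5040·1)=1703.830978
The bounds max(0,m−m')=3 and min(l+m,l−m')=4 give 2 terms
  k=3: (−1)^0·1703.8310/(144)·0.9405^5·0.3399^3 = +0.341816
  k=4: (−1)^1·1703.8310/(144)·0.9405^3·0.3399^5 = -0.044646
d^4_{0,3}(0.6936) = +0.341816 -0.044646 = +0.297170

d=0.2972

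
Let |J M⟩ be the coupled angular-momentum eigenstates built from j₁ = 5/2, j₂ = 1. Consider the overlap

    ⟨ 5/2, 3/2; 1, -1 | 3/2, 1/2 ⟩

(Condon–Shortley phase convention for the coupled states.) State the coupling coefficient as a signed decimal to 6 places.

+0.632456

√[4·2!3!0!/6! · 4!1!0!2!2!1!] = √(32/5)
  +(−1)^0/∏(0,2,1,0,2,0)! = 1/4  (running 1/4)
⟨..|..⟩ = √(32/5)·(1/4) = +0.632456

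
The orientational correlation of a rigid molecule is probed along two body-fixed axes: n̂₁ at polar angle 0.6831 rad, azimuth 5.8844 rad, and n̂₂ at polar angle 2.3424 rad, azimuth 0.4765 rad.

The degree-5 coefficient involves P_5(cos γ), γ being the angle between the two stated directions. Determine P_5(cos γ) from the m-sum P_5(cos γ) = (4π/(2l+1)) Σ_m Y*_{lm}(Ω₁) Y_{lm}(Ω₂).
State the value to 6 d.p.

Summing Y*_{l m}(θ₁,φ₁)·Y_{l m}(θ₂,φ₂) over m ∈ [−5, 5]; prefactor 4π/(2·5+1) = 1.142397:
  m=-5: Y*=-0.019095-0.042402i  Y=-0.063713-0.060446i  product -0.001346+0.003856i
  m=-4: Y*=-0.004399-0.180647i  Y=+0.088874+0.255128i  product +0.045697-0.017177i
  m=-3: Y*=+0.140460-0.357423i  Y=+0.060570-0.425817i  product -0.143689-0.081459i
  m=-2: Y*=+0.294370-0.301625i  Y=-0.161296+0.226989i  product +0.020985+0.115470i
  m=-1: Y*=+0.033127-0.013958i  Y=-0.171883+0.088721i  product -0.004456+0.005338i
  m=+0: Y*=-0.391043-0.000000i  Y=+0.337727+0.000000i  product -0.132066-0.000000i
  m=+1: Y*=-0.033127-0.013958i  Y=+0.171883+0.088721i  product -0.004456-0.005338i
  m=+2: Y*=+0.294370+0.301625i  Y=-0.161296-0.226989i  product +0.020985-0.115470i
  m=+3: Y*=-0.140460-0.357423i  Y=-0.060570-0.425817i  product -0.143689+0.081459i
  m=+4: Y*=-0.004399+0.180647i  Y=+0.088874-0.255128i  product +0.045697+0.017177i
  m=+5: Y*=+0.019095-0.042402i  Y=+0.063713-0.060446i  product -0.001346-0.003856i
Σ over m = -0.297683-0.000000i; ×(4π/11) → -0.340072-0.000000i. Real part: -0.340072

-0.340072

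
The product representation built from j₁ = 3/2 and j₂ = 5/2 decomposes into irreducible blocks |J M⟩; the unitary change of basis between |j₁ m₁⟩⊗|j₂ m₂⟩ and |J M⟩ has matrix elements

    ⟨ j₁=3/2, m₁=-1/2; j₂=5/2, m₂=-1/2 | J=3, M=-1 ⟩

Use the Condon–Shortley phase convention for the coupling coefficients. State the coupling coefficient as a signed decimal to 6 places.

j₁+j₂−J=1  J+j₁−j₂=2  J−j₁+j₂=4  j₁+j₂+J+1=8
(j₁±m₁, j₂±m₂, J±M) = (1,2,2,3,2,4)
P² = 48/5
sum k=0..1:
  [0] +1/8 = 1/8
  [1] −1/6 = -1/6
S = -1/24
C² = P²·S² = 1/60 ; C = -0.129099

−√(1/60) = -0.129099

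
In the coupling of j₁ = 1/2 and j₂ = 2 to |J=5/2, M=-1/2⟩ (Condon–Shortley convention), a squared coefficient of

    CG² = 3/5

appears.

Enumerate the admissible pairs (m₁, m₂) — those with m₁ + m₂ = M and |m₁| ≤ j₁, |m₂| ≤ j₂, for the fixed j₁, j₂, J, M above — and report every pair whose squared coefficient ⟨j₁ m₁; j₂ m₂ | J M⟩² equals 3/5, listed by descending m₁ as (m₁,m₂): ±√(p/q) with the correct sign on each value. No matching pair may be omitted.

Admissible pairs with m₁+m₂ = M = -1/2: (-1/2,0), (1/2,-1)
  (m₁,m₂)=(1/2,-1): CG² = 2/5, CG = +√(2/5)
  (m₁,m₂)=(-1/2,0): CG² = 3/5, CG = +√(3/5)   ← matches the target
Pairs with CG² = 3/5: (-1/2,0): +√(3/5)

(-1/2,0): +√(3/5)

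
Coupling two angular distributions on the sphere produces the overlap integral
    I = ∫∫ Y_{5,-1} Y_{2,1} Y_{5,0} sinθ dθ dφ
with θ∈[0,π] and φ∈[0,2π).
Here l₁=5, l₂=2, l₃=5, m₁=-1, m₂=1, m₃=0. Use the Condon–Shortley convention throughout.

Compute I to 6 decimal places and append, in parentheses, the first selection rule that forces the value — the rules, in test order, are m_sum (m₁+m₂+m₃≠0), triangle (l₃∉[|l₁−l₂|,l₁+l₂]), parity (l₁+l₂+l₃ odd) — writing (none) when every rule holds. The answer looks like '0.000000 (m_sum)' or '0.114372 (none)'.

Checks pass: Σm=0; 12 even; l₃=5∈[3,7].
(2·5+1)(2·2+1)(2·5+1) = 605
Δ: 2! 8! 2! / 13! → 1/38610
sum: t=0:+1/2880 t=1:−1/576 t=2:+1/2880 = -1/960
3j²(5 2 5; 0 0 0) = Δ·Π!·Σ² = 10/429  (sign +1)
sum: t=1:−1/1440 t=2:+1/1152 = 1/5760
3j²(5 2 5; -1 1 0) = Δ·Π!·Σ² = 1/858  (sign -1)
combine: 4πI² = 605·10/429·1/858 = 25/1521
take √, sign -1: I = -0.03616600
No selection rule forces the value: the integral is nonzero (none).

-0.036166 (none)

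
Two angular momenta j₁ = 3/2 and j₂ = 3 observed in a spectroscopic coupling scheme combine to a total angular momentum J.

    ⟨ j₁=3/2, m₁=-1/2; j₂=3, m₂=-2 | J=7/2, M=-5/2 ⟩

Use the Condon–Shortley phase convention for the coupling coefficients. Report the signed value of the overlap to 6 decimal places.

triangle: 1!×2!×5!/9! = 240/362880
(j±m)!: 1!×2!×1!×5!×1!×6! = 172800
prefactor² = (2J+1)×Δ×N² = 6400/7
  k=0: +1/(0!×1!×2!×1!×0!×4!) = 1/48
  k=1: −1/(1!×0!×1!×0!×1!×5!) = -1/120
Σ = 1/80  ⇒  CG² = 6400/7×(1/80)² = 1/7
CG = +√(1/7) = +0.377964

+0.377964  (= +√(1/7))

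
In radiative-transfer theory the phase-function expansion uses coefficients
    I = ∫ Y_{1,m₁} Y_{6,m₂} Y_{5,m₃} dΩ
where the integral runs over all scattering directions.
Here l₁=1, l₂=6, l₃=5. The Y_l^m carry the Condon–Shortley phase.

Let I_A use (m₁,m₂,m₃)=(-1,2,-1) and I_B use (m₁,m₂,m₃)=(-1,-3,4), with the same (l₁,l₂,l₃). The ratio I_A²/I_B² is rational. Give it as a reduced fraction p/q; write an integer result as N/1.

28/3

Same 1,6,5: normalisation and zero-m 3j drop out of the ratio.
A: Δ: 2! 0! 10! / 13! → 1/858; sum: t=2:+1/34560 = 1/34560; 3j²(1 6 5; -1 2 -1) = Δ·Π!·Σ² = 14/429  (sign +1)
B: Δ: 2! 0! 10! / 13! → 1/858; sum: t=2:+1/725760 = 1/725760; 3j²(1 6 5; -1 -3 4) = Δ·Π!·Σ² = 1/286  (sign -1)
I_A²/I_B² = (14/429)/(1/286) = 28/3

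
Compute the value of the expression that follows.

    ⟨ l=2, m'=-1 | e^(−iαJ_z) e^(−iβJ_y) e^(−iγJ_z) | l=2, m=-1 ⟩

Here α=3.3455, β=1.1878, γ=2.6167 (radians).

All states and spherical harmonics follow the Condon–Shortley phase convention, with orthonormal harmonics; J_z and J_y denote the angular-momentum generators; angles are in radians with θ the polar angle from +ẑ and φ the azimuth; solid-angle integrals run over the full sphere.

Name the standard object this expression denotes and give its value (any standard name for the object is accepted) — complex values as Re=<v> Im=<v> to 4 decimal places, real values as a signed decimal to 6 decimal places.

This is a Wigner D-matrix element — the rotation-matrix element ⟨l m'| R(α,β,γ) |l m⟩ in the angular-momentum basis.
First d^2_{-1,-1}(β=1.1878), then the phase factors e^{-i(-1)α} and e^{-i(-1)γ}:
With c≡cos(β/2)=0.828765 and s≡sin(β/2)=0.559597, N=[1·6·1·6]^{1/2}=6.000000
k∈{0,1} keeps every argument non-negative
  k=0: (−1)^0·6.0000/(6)·0.8288^4·0.5596^0 = +0.471764
  k=1: (−1)^1·6.0000/(2)·0.8288^2·0.5596^2 = -0.645260
d^2_{-1,-1}(1.1878) = +0.471764 -0.645260 = -0.173497
D = (-0.979283-0.202497i)·(-0.173497)·(-0.865378+0.501120i) = -0.164635+0.054738i

Wigner D-matrix element, Re=-0.1646 Im=0.0547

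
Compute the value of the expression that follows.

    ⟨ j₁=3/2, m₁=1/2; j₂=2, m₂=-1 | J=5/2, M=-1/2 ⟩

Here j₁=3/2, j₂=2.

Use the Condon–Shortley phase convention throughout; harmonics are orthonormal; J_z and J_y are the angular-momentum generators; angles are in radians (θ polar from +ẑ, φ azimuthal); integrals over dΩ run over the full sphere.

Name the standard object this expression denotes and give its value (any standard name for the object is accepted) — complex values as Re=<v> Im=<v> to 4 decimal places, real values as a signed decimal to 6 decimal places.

This is a Clebsch–Gordan (vector-coupling) coefficient.
triangle: 1!×2!×3!/7! = 12/5040
(j±m)!: 2!×1!×1!×3!×2!×3! = 144
prefactor² = (2J+1)×Δ×N² = 72/35
  k=0: +1/(0!×1!×1!×1!×1!×2!) = 1/2
  k=1: −1/(1!×0!×0!×0!×2!×3!) = -1/12
Σ = 5/12  ⇒  CG² = 72/35×(5/12)² = 5/14
CG = +√(5/14) = +0.597614

Clebsch–Gordan coefficient, +√(5/14) ≈ +0.597614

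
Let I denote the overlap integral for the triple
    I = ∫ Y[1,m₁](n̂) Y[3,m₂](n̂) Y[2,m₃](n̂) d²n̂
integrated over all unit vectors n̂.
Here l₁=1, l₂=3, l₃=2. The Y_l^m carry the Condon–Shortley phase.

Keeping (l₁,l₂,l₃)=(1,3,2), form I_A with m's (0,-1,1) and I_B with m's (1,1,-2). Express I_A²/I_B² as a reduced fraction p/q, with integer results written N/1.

8/1

Same 1,3,2: normalisation and zero-m 3j drop out of the ratio.
A: Δ: 2! 0! 4! / 7! → 1/105; sum: t=1:−1/6 = -1/6; 3j²(1 3 2; 0 -1 1) = Δ·Π!·Σ² = 8/105  (sign +1)
B: Δ: 2! 0! 4! / 7! → 1/105; sum: t=0:+1/48 = 1/48; 3j²(1 3 2; 1 1 -2) = Δ·Π!·Σ² = 1/105  (sign +1)
I_A²/I_B² = (8/105)/(1/105) = 8/1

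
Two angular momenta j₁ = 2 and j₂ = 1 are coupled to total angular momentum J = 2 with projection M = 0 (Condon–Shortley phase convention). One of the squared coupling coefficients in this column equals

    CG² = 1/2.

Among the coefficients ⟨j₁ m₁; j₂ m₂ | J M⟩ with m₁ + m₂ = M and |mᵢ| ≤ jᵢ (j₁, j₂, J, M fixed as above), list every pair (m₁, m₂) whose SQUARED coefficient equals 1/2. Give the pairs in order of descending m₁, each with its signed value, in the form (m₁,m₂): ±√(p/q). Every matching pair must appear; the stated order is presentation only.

Admissible pairs with m₁+m₂ = M = 0: (-1,1), (0,0), (1,-1)
  (m₁,m₂)=(1,-1): CG² = 1/2, CG = +√(1/2)   ← matches the target
  (m₁,m₂)=(0,0): CG² = 0/1, CG = 0
  (m₁,m₂)=(-1,1): CG² = 1/2, CG = −√(1/2)   ← matches the target
Pairs with CG² = 1/2: (1,-1): +√(1/2); (-1,1): −√(1/2)

(1,-1): +√(1/2); (-1,1): −√(1/2)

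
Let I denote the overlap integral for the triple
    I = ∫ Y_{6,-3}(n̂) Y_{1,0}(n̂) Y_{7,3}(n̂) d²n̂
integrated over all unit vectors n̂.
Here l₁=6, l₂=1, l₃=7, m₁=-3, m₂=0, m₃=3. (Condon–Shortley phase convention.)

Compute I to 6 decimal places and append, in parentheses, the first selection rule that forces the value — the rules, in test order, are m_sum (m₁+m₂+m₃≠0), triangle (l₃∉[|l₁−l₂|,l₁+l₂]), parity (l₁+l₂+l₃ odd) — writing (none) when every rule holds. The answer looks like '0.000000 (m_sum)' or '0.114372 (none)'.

Rules hold: Σm=0, L=14 even, 5≤7≤7.
N = 13·3·15 = 585
Δ = 0!·12!·2!/15! = 1/1365
Racah Σ t=0..0: t=0:+1/518400 = 1/518400
⇒ 3j(6 1 7; 0 0 0)² = 7/195, sgn -1
Racah Σ t=0..0: t=0:+1/2177280 = 1/2177280
⇒ 3j(6 1 7; -3 0 3)² = 8/273, sgn +1
4πI² = N·(3j₀)²·(3jₘ)² = 8/13
I = -1·√(0.615385/4π) = -0.22129336
No selection rule forces the value: the integral is nonzero (none).

-0.221293 (none)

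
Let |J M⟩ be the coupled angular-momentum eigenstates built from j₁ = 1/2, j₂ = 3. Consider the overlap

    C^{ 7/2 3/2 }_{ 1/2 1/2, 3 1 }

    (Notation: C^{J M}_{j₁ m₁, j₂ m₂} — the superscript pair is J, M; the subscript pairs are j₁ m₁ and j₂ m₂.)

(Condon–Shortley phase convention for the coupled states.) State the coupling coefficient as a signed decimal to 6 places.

+0.845154

√[8·0!1!6!/8! · 1!0!4!2!5!2!] = √(11520/7)
  +(−1)^0/∏(0,0,0,4,1,2)! = 1/48  (running 1/48)
⟨..|..⟩ = √(11520/7)·(1/48) = +0.845154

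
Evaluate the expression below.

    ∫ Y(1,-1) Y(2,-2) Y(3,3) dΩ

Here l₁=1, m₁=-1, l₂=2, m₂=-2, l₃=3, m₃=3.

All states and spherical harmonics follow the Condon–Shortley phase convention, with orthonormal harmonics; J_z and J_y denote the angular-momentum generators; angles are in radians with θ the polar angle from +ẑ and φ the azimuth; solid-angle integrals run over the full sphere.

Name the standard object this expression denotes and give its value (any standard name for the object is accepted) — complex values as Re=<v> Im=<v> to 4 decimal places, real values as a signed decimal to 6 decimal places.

This is a Gaunt coefficient — the integral of a triple product of spherical harmonics over the sphere.
m-sum 0 ✓  L=6 even ✓  1≤3≤3 ✓
Π(2lᵢ+1) = 3×5×7 = 105
triangle coeff Δ(1,2,3) = 1/105
Σ_t [0,0]: t=0:+1/4 = 1/4
(3j)²=3/35 [(1 2 3; 0 0 0)], sign=-1
Σ_t [0,0]: t=0:+1/48 = 1/48
(3j)²=1/7 [(1 2 3; -1 -2 3)], sign=+1
⇒ 4πI² = 9/7
I = (-1)√(9/7/(4π)) = -0.31986543

Gaunt coefficient, -0.319865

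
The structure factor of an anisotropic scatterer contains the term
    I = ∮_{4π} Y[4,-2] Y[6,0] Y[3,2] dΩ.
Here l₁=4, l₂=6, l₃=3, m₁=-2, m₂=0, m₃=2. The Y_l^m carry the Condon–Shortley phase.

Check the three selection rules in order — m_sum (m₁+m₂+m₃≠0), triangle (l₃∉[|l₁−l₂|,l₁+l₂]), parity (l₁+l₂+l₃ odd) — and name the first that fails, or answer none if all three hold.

parity

m₁+m₂+m₃ = -2 + 0 + 2 = 0  ✓
triangle: |4−6|=2 ≤ l₃=3 ≤ 4+6=10  ✓
parity: l₁+l₂+l₃ = 13 is odd  ✗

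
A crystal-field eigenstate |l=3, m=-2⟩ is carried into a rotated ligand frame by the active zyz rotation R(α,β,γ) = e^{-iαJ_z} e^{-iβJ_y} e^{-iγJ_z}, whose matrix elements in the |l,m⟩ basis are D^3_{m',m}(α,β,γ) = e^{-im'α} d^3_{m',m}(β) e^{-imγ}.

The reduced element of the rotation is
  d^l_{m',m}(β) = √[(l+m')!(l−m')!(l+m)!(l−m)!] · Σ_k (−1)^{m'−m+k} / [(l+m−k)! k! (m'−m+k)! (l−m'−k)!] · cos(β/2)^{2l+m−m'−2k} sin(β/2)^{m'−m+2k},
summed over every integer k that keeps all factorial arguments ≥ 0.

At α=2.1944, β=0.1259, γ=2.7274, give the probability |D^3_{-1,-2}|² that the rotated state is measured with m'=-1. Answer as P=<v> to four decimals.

First d^3_{-1,-2}(β=0.1259), then the phase factors e^{-i(-1)α} and e^{-i(-2)γ}:
c=cos(0.125900/2)=0.998019, s=sin(0.125900/2)=0.062908; N=√[2·24·1·120]=75.894664
The bounds max(0,m−m')=0 and min(l+m,l−m')=1 give 2 terms
  k=0: (−1)^1·75.8947/(24)·0.9980^5·0.0629^1 = -0.196972
  k=1: (−1)^2·75.8947/(12)·0.9980^3·0.0629^3 = +0.001565
d^3_{-1,-2}(0.1259) = -0.196972 +0.001565 = -0.195406
|D^3_{-1,-2}|² = |d^3_{-1,-2}(β)|² = (-0.195406)² = 0.038184 (the z-rotation phases have unit modulus)

P=0.0382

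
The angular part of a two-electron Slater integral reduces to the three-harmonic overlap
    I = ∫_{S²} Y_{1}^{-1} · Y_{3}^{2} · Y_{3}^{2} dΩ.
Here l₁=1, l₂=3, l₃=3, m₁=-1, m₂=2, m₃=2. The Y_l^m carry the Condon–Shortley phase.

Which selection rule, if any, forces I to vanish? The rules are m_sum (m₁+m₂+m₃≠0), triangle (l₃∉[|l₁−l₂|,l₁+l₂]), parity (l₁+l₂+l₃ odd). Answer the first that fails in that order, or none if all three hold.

azimuthal sum: -1 + 2 + 2 = 3  ✗
2 ≤ 3 ≤ 4 (triangle on l)
L = 1 + 3 + 3 = 7 (odd)

m_sum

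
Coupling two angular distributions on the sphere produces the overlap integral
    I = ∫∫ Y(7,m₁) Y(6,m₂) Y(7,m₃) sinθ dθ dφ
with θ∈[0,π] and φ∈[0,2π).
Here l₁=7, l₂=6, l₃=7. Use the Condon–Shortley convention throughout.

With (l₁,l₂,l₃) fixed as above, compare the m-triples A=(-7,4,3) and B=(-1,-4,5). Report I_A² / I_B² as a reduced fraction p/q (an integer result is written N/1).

975/343

Shared (l₁,l₂,l₃)=(7,6,7): N and (l;000)² cancel in I_A²/I_B².
A: Δ = 6!·8!·6!/21! = 1/2444321880; Racah Σ t=6..6: t=6:+1/1393459200 = 1/1393459200; ⇒ 3j(7 6 7; -7 4 3)² = 15/1292, sgn +1
B: Δ = 6!·8!·6!/21! = 1/2444321880; Racah Σ t=0..2: t=0:+1/1393459200 t=1:−1/72576000 t=2:+1/49766400 = 7/995328000; ⇒ 3j(7 6 7; -1 -4 5)² = 343/83980, sgn +1
I_A²/I_B² = (15/1292)/(343/83980) = 975/343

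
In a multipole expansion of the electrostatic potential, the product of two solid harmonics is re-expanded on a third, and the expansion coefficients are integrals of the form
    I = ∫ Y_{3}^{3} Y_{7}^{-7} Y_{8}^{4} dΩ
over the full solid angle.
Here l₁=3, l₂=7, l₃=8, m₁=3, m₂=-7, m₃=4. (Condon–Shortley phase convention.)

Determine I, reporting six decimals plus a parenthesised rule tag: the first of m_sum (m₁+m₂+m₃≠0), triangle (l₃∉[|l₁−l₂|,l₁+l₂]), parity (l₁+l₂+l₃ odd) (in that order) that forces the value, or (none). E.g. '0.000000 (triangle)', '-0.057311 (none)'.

m-sum 0 ✓  L=18 even ✓  4≤8≤10 ✓
Π(2lᵢ+1) = 7×15×17 = 1785
triangle coeff Δ(3,7,8) = 1/5290740
Σ_t [0,2]: t=0:+1/7257600 t=1:−1/2073600 t=2:+1/7257600 = -1/4838400
(3j)²=252/20995 [(3 7 8; 0 0 0)], sign=-1
Σ_t [0,0]: t=0:+1/22992076800 = 1/22992076800
(3j)²=1/3876 [(3 7 8; 3 -7 4)], sign=+1
⇒ 4πI² = 441/79781
I = (-1)√(441/79781/(4π)) = -0.02097320
No selection rule forces the value: the integral is nonzero (none).

-0.020973 (none)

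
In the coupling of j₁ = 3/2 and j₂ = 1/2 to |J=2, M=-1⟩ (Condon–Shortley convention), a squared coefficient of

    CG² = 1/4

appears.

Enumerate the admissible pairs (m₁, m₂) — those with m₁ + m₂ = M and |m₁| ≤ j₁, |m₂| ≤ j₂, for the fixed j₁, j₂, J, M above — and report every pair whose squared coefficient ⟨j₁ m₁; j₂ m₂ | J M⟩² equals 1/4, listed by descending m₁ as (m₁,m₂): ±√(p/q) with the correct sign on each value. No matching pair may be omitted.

Admissible pairs with m₁+m₂ = M = -1: (-3/2,1/2), (-1/2,-1/2)
  (m₁,m₂)=(-1/2,-1/2): CG² = 3/4, CG = +√(3/4)
  (m₁,m₂)=(-3/2,1/2): CG² = 1/4, CG = +√(1/4)   ← matches the target
Pairs with CG² = 1/4: (-3/2,1/2): +√(1/4)

(-3/2,1/2): +√(1/4)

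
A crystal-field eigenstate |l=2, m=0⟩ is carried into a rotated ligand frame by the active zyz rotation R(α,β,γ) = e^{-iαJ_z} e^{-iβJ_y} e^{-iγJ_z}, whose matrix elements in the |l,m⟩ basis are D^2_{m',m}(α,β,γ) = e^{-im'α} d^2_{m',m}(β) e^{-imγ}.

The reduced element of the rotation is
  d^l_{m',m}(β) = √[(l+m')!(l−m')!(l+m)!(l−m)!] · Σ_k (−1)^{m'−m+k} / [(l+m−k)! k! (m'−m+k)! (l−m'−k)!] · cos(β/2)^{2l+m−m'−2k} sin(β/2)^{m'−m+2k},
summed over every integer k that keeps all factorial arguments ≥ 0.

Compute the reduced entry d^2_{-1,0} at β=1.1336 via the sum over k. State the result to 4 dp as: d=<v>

d^2_{-1,0}(β=1.1336) via the finite sum:
c=cos(1.133600/2)=0.843623, s=sin(1.133600/2)=0.536935; N=√[1·6·2·2]=4.898979
The bounds max(0,m−m')=1 and min(l+m,l−m')=2 give 2 terms
  k=1: (−1)^0·4.8990/(2)·0.8436^3·0.5369^1 = +0.789666
  k=2: (−1)^1·4.8990/(2)·0.8436^1·0.5369^3 = -0.319882
d^2_{-1,0}(1.1336) = +0.789666 -0.319882 = +0.469784

d=0.4698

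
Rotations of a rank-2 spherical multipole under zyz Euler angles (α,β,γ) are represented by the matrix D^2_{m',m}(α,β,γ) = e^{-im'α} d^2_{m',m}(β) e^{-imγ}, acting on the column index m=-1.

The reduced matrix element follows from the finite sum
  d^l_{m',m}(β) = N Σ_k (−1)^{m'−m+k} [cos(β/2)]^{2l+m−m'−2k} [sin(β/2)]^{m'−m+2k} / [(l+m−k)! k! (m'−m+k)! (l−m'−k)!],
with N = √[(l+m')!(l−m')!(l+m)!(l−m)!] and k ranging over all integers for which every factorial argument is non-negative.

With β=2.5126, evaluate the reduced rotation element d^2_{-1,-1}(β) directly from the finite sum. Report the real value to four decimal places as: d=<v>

d=-0.2504

d^2_{-1,-1}(β=2.5126) via the finite sum:
c=cos(2.512600/2)=0.309338, s=sin(2.512600/2)=0.950952; N=√[1·6·1·6]=6.000000
k: max(0,(-1)−(-1))=0 … min(2+(-1),2−(-1))=1
  k=0: (−1)^0·6.0000/(6)·0.3093^4·0.9510^0 = +0.009157
  k=1: (−1)^1·6.0000/(2)·0.3093^2·0.9510^2 = -0.259600
d^2_{-1,-1}(2.5126) = +0.009157 -0.259600 = -0.250443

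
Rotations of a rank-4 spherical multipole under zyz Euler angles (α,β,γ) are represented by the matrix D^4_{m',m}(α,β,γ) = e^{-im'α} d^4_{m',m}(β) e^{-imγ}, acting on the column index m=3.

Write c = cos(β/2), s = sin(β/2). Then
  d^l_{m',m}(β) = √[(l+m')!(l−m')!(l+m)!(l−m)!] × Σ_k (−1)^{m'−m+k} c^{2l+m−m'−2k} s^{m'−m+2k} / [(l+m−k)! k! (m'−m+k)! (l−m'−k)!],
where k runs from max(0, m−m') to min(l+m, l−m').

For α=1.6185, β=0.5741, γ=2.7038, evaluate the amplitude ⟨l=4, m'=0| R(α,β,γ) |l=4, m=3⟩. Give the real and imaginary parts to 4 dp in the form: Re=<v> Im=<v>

D^4_{0,3}(1.6185,0.5741,2.7038) = e^{-i·0·1.6185}·d^4_{0,3}(0.5741)·e^{-i·3·2.7038}. Compute d first:
Half-angle: c=0.959083, s=0.283124. N=√(24·24·5040·1)=1703.830978
k∈{3,4} keeps every argument non-negative
  k=3: (−1)^0·1703.8310/(144)·0.9591^5·0.2831^3 = +0.217910
  k=4: (−1)^1·1703.8310/(144)·0.9591^3·0.2831^5 = -0.018990
d^4_{0,3}(0.5741) = +0.217910 -0.018990 = +0.198920
Phases: e^{-i·(0)·1.6185}=+1.000000+0.000000i, e^{-i·(3)·2.7038}=-0.254585-0.967050i ⇒ D=-0.050642-0.192366i

Re=-0.0506 Im=-0.1924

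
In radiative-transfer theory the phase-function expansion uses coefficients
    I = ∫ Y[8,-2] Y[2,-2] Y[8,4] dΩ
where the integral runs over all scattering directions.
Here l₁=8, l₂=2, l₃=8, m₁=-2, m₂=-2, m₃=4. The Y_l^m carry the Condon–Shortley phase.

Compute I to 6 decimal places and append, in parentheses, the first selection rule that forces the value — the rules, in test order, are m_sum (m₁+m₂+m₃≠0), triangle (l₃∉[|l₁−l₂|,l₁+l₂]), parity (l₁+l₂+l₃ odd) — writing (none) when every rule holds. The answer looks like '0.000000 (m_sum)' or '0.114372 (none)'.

Rules hold: Σm=0, L=18 even, 6≤8≤10.
N = 17·5·17 = 1445
Δ = 2!·14!·2!/19! = 1/348840
Racah Σ t=0..2: t=0:+1/116121600 t=1:−1/25401600 t=2:+1/116121600 = -1/45158400
⇒ 3j(8 2 8; 0 0 0)² = 24/1615, sgn -1
Racah Σ t=0..0: t=0:+1/348364800 = 1/348364800
⇒ 3j(8 2 8; -2 -2 4)² = 11/646, sgn +1
4πI² = N·(3j₀)²·(3jₘ)² = 132/361
I = -1·√(0.365651/4π) = -0.17058013
No selection rule forces the value: the integral is nonzero (none).

-0.170580 (none)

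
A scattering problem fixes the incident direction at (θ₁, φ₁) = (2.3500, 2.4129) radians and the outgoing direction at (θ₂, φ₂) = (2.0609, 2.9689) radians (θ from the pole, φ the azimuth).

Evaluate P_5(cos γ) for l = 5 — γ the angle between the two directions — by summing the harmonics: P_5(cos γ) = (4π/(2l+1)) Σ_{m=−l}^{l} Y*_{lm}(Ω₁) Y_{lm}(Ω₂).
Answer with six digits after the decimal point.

Summing Y*_{l m}(θ₁,φ₁)·Y_{l m}(θ₂,φ₂) over m ∈ [−5, 5]; prefactor 4π/(2·5+1) = 1.142397:
  m=-5: (0.074179, -0.040704) × (-0.161239, -0.188605) = (-0.019637, -0.007427)  (running Σ = (-0.019637, -0.007427))
  m=-4: (0.257505, 0.059430) × (-0.322665, -0.266726) = (-0.067236, -0.087859)  (running Σ = (-0.086874, -0.095287))
  m=-3: (0.247682, 0.350422) × (-0.205210, -0.116972) = (-0.009837, -0.100882)  (running Σ = (-0.096711, -0.196169))
  m=-2: (-0.032844, 0.288356) × (0.195909, 0.070490) = (-0.026760, 0.054176)  (running Σ = (-0.123471, -0.141992))
  m=-1: (0.134736, -0.120261) × (0.298153, 0.052007) = (0.046427, -0.028849)  (running Σ = (-0.077045, -0.170841))
  m=0: (0.345514, -0.000000) × (-0.142183, 0.000000) = (-0.049126, 0.000000)  (running Σ = (-0.126171, -0.170841))
  m=1: (-0.134736, -0.120261) × (-0.298153, 0.052007) = (0.046427, 0.028849)  (running Σ = (-0.079744, -0.141992))
  m=2: (-0.032844, -0.288356) × (0.195909, -0.070490) = (-0.026760, -0.054176)  (running Σ = (-0.106505, -0.196169))
  m=3: (-0.247682, 0.350422) × (0.205210, -0.116972) = (-0.009837, 0.100882)  (running Σ = (-0.116342, -0.095287))
  m=4: (0.257505, -0.059430) × (-0.322665, 0.266726) = (-0.067236, 0.087859)  (running Σ = (-0.183578, -0.007427))
  m=5: (-0.074179, -0.040704) × (0.161239, -0.188605) = (-0.019637, 0.007427)  (running Σ = (-0.203216, -0.000000))
Total Σ_m = (-0.203216, -0.000000). Multiply by 1.142397: (-0.232153, -0.000000). P_5(cos γ) = -0.232153

-0.232153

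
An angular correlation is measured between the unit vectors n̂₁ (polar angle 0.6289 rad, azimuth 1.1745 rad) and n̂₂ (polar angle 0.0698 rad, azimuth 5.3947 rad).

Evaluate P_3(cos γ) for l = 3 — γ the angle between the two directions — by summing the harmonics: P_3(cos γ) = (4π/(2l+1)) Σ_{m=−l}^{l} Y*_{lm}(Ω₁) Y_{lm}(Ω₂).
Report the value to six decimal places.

Expand P_3 via completeness: Σ_{m} conj(Y_{3,m}) at Ω₁ times Y_{3,m} at Ω₂ —
  [-3]  conj(Y_{3,-3})(Ω₁) = (-0.078812, -0.031653) ; Y_{3,-3}(Ω₂) = (-0.000126, 0.000065) ; Δ = (0.000012, -0.000001)
  [-2]  conj(Y_{3,-2})(Ω₁) = (-0.200765, 0.203675) ; Y_{3,-2}(Ω₂) = (-0.001015, 0.004854) ; Δ = (-0.000785, -0.001181)
  [-1]  conj(Y_{3,-1})(Ω₁) = (0.166566, 0.398069) ; Y_{3,-1}(Ω₂) = (0.056507, 0.069548) ; Δ = (-0.018273, 0.034078)
  [+0]  conj(Y_{3,0})(Ω₁) = (0.081413, -0.000000) ; Y_{3,0}(Ω₂) = (0.735481, 0.000000) ; Δ = (0.059878, 0.000000)
  [+1]  conj(Y_{3,1})(Ω₁) = (-0.166566, 0.398069) ; Y_{3,1}(Ω₂) = (-0.056507, 0.069548) ; Δ = (-0.018273, -0.034078)
  [+2]  conj(Y_{3,2})(Ω₁) = (-0.200765, -0.203675) ; Y_{3,2}(Ω₂) = (-0.001015, -0.004854) ; Δ = (-0.000785, 0.001181)
  [+3]  conj(Y_{3,3})(Ω₁) = (0.078812, -0.031653) ; Y_{3,3}(Ω₂) = (0.000126, 0.000065) ; Δ = (0.000012, 0.000001)
Σ over m = (0.021786, 0.000000); ×(4π/7) → (0.039111, 0.000000). Real part: 0.039111

0.039111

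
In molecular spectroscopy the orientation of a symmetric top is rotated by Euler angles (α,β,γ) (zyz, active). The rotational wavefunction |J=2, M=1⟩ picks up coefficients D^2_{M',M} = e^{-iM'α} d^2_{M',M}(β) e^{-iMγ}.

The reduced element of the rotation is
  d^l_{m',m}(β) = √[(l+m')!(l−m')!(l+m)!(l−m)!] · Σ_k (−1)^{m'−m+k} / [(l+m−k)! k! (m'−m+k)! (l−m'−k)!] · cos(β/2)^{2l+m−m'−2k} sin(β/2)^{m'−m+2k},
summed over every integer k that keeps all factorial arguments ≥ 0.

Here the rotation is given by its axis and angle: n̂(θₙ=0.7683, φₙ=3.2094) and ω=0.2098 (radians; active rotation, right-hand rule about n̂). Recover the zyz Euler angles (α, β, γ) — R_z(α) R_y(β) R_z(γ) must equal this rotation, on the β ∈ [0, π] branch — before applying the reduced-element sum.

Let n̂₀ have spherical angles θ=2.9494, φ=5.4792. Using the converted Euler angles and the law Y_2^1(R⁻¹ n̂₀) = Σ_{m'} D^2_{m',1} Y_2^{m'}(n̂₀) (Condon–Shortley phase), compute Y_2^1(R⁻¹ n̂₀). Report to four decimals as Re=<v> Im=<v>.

Re=0.0855 Im=-0.0091

Axis–angle → zyz. n̂ = (sinθₙcosφₙ, sinθₙsinφₙ, cosθₙ) = (-0.693317, -0.047084, +0.719093), ω = 0.2098.
R = I cosω + sinω [n̂]ₓ + (1−cosω) n̂n̂ᵀ gives
  R = [+0.988613, -0.149046, -0.020738; +0.150477, +0.978121, +0.143651; -0.001126, -0.145136, +0.989411]
β = atan2(√(R₁₃²+R₂₃²), R₃₃) = 0.145654; α = atan2(R₂₃, R₁₃) mod 2π = 1.714170; γ = atan2(R₃₂, −R₃₁) mod 2π = 4.720148
Need the full column D^2_{m',1} for m'=−2..2 at α=1.7142, β=0.1457, γ=4.7201.
cos(β/2)=0.997349, sin(β/2)=0.072763
d^2_{-2,1}: single k=3 term ⇒ +0.000768;  D = +0.000212-0.000739i
d^2_{-1,1}: k∈[2..3] ⇒ +0.015799 -0.000028 = +0.015771;  D = -0.015626-0.002132i
d^2_{0,1}: k∈[1..2] ⇒ +0.176818 -0.000941 = +0.175877;  D = +0.001365+0.175872i
d^2_{1,1}: k∈[0..1] ⇒ +0.989439 -0.015799 = +0.973640;  D = +0.962542-0.146590i
d^2_{2,1}: single k=0 term ⇒ -0.144371;  D = +0.041906+0.138156i
Y_2^{m'}(θ=2.9494,φ=5.4792) and Σ D·Y over m':
  (+0.0002-0.0007i)·(-0.0005+0.0141i)  (-0.0156-0.0021i)·(-0.1005-0.1043i)  (+0.0014+0.1759i)·(+0.5963+0.0000i)  (+0.9625-0.1466i)·(+0.1005-0.1043i)  (+0.0419+0.1382i)·(-0.0005-0.0141i)
Y_2^1(R⁻¹ n̂) = +0.085543-0.009084i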